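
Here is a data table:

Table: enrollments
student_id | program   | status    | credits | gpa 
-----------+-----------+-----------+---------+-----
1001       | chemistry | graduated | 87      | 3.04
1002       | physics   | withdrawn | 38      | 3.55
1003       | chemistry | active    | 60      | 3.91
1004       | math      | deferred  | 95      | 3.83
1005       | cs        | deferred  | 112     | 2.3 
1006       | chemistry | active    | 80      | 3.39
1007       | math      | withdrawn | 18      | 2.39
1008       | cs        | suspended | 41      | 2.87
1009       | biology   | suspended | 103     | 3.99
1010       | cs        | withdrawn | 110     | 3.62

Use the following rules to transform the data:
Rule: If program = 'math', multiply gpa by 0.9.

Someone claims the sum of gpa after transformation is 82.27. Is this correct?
No, the correct result is 32.27.

Step 1: Calculate the correct sum after transformation
Step 2: Apply multiplier 0.9 to records where program = 'math'
Step 3: Correct result = 32.27
Step 4: Claimed result = 82.27
Step 5: 32.27 ≠ 82.27
Conclusion: The claimed result is incorrect. The correct answer is 32.27.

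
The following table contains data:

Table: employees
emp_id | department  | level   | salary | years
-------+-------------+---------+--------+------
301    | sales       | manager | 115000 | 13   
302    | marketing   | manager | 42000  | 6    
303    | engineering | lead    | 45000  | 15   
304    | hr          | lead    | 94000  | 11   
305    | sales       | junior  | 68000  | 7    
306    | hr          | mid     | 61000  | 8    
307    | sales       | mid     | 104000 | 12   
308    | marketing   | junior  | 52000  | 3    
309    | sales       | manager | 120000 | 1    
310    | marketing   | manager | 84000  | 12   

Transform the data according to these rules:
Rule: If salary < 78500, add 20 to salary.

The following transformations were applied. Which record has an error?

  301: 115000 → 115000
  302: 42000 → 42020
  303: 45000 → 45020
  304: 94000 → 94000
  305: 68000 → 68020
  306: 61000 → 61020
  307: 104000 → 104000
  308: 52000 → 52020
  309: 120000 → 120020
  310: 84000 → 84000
Record 309 has an error. The correct transformed value should be 120000, not 120020.

Step 1: Check each record against the rule
Step 2: Record 309 has salary = 120000
Step 3: Since 120000 >= 78500, the bonus should not have been applied
Step 4: Correct value = 120000, but claimed value = 120020
Conclusion: Record 309 has the error.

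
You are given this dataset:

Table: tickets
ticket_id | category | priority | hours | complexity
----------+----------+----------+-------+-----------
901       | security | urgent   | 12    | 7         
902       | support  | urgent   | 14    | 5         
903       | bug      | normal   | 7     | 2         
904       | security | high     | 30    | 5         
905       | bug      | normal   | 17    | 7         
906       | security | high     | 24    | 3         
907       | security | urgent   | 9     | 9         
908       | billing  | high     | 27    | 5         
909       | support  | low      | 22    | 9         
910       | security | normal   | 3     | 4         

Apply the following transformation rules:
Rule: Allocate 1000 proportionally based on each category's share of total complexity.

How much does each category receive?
billing: 89.29, bug: 160.71, security: 500.0, support: 250.0

Step 1: Calculate total complexity = 56
Step 2: Calculate each category's proportion:
  billing: 5/56 = 8.93% → 89.29
  bug: 9/56 = 16.07% → 160.71
  security: 28/56 = 50.00% → 500.0
  support: 14/56 = 25.00% → 250.0
Step 3: Verify: sum of allocations ≈ 1000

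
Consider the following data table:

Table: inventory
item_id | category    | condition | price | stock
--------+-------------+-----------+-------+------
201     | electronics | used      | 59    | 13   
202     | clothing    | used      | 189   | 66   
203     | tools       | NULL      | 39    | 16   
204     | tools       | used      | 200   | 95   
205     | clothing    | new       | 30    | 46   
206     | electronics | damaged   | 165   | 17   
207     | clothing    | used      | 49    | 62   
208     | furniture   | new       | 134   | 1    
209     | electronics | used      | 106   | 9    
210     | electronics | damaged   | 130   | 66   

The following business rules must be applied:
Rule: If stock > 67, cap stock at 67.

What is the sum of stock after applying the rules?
363

Step 1: 1 records have stock > 67
Step 2: These records originally summed to 95
Step 3: After capping: 1 × 67 = 67
Step 4: Unaffected records sum: 296
Step 5: Final sum = 67 + 296 = 363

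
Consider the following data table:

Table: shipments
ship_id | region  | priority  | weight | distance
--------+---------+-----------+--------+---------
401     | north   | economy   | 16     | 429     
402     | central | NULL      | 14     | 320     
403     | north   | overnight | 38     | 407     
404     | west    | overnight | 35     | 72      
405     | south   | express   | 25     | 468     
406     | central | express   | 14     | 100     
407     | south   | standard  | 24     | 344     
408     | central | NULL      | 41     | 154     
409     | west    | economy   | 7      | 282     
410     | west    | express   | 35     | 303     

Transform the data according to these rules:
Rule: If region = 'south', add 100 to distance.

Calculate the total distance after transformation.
3079

Step 1: Count records where region = 'south': 2
Step 2: Total bonus added: 2 × 100 = 200
Step 3: Original sum of distance: 2879
Step 4: Final sum = 2879 + 200 = 3079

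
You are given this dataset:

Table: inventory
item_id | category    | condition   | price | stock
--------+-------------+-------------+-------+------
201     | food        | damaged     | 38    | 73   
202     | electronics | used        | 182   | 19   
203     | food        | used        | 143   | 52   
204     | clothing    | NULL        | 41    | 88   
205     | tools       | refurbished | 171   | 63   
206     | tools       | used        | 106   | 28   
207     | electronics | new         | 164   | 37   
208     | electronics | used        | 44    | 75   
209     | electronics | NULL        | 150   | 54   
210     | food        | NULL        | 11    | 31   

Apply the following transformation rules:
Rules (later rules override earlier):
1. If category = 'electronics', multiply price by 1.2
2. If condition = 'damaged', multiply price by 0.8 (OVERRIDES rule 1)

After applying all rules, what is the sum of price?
1150.4

Step 1: Rule 2 takes priority for records with condition = 'damaged'
  - 1 records: 38 × 0.8 = 30.4
Step 2: Rule 1 applies to remaining records with category = 'electronics'
  - 4 records: 540 × 1.2 = 648.0
Step 3: Other records unchanged: 472
Step 4: Final sum = 30.4 + 648.0 + 472 = 1150.4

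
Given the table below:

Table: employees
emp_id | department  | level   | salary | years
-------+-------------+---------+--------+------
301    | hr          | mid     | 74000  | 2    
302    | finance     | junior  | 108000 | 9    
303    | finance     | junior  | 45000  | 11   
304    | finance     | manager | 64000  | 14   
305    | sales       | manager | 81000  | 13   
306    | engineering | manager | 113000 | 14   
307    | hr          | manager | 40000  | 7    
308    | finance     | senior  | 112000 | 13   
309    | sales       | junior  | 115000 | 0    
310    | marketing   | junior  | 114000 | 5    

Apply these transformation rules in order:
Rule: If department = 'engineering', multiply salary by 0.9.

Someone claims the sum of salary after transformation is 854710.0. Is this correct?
No, the correct result is 854700.0.

Step 1: Calculate the correct sum after transformation
Step 2: Apply multiplier 0.9 to records where department = 'engineering'
Step 3: Correct result = 854700.0
Step 4: Claimed result = 854710.0
Step 5: 854700.0 ≠ 854710.0
Conclusion: The claimed result is incorrect. The correct answer is 854700.0.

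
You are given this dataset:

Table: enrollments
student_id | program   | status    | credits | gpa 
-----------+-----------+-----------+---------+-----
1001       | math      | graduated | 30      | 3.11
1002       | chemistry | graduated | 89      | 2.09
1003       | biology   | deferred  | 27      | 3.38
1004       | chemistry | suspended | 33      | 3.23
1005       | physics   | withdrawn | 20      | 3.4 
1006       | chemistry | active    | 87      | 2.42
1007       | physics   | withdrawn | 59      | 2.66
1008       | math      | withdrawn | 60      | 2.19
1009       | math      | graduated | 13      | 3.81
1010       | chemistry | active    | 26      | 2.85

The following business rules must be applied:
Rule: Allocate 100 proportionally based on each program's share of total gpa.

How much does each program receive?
biology: 11.6, chemistry: 36.34, math: 31.26, physics: 20.8

Step 1: Calculate total gpa = 29.14
Step 2: Calculate each program's proportion:
  biology: 3.38/29.14 = 11.60% → 11.6
  chemistry: 10.59/29.14 = 36.34% → 36.34
  math: 9.11/29.14 = 31.26% → 31.26
  physics: 6.06/29.14 = 20.80% → 20.8
Step 3: Verify: sum of allocations ≈ 100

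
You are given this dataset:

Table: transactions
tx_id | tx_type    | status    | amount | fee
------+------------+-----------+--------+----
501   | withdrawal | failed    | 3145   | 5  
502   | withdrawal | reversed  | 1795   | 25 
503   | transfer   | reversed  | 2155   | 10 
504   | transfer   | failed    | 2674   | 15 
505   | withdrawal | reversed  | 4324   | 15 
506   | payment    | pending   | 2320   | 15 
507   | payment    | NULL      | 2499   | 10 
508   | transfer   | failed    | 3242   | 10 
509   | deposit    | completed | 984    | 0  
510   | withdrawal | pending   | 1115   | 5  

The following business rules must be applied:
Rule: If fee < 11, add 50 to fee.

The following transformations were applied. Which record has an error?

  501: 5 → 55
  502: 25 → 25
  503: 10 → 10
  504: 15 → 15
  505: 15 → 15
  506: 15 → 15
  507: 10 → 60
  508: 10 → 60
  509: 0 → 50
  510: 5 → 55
Record 503 has an error. The correct transformed value should be 60, not 10.

Step 1: Check each record against the rule
Step 2: Record 503 has fee = 10
Step 3: Since 10 < 11, the bonus should have been applied
Step 4: Correct value = 60, but claimed value = 10
Conclusion: Record 503 has the error.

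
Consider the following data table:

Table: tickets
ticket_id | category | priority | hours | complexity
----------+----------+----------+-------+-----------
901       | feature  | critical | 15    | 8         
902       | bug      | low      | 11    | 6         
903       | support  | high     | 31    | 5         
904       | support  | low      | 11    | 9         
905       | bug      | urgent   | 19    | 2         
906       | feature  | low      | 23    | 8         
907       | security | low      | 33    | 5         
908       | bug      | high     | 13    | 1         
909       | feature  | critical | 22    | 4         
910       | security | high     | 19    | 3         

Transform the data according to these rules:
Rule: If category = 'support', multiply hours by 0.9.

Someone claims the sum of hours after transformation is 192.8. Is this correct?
Yes, the result is correct.

Step 1: Calculate the correct sum after transformation
Step 2: Apply multiplier 0.9 to records where category = 'support'
Step 3: Correct result = 192.8
Step 4: Claimed result = 192.8
Step 5: 192.8 = 192.8 ✓
Conclusion: The claimed result is correct.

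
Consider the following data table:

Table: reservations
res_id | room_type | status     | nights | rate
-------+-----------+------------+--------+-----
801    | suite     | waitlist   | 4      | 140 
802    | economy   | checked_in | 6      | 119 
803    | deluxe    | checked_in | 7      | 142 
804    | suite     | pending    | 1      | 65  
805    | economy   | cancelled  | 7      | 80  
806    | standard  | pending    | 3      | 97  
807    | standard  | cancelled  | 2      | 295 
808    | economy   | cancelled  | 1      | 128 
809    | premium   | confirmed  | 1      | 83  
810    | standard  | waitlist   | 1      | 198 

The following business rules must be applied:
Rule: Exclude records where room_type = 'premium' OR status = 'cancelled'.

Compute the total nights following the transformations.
22

Step 1: Find records where room_type = 'premium' OR status = 'cancelled'
Step 2: 4 records match, summing to 11
Step 3: Original sum: 33
Step 4: Remaining sum = 33 - 11 = 22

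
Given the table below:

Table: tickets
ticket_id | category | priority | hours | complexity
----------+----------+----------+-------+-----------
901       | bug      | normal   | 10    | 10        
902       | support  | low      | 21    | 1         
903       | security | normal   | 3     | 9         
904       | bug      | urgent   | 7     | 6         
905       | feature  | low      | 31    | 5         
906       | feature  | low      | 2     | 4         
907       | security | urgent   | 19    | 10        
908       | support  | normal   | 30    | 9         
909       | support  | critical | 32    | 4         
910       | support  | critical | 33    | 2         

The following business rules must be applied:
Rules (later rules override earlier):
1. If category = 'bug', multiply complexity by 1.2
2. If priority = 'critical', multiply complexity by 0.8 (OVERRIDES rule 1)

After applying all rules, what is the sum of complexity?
62.0

Step 1: Rule 2 takes priority for records with priority = 'critical'
  - 2 records: 6 × 0.8 = 4.8
Step 2: Rule 1 applies to remaining records with category = 'bug'
  - 2 records: 16 × 1.2 = 19.2
Step 3: Other records unchanged: 38
Step 4: Final sum = 4.8 + 19.2 + 38 = 62.0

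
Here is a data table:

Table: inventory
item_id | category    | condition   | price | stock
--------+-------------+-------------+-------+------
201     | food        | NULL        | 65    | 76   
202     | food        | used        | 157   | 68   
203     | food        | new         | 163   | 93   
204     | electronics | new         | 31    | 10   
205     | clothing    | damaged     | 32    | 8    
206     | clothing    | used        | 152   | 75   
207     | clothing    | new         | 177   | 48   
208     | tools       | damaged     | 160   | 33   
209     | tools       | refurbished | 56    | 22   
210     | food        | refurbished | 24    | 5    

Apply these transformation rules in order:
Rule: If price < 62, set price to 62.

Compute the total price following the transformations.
1122

Step 1: 4 records have price < 62
Step 2: These records originally summed to 143
Step 3: After setting to minimum: 4 × 62 = 248
Step 4: Unaffected records sum: 874
Step 5: Final sum = 248 + 874 = 1122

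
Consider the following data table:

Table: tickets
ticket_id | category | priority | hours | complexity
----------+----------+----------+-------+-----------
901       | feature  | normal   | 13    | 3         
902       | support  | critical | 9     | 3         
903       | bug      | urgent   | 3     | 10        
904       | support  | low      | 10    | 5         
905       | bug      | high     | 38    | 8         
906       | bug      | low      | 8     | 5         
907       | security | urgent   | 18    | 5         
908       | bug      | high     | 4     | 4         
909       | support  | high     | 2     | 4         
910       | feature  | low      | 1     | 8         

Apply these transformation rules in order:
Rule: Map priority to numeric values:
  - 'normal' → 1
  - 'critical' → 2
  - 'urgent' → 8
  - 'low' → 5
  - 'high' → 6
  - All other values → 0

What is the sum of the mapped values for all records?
52

Step 1: Apply mapping to each record
Step 2: Count by status:
  'normal': 1 records × 1 = 1
  'critical': 1 records × 2 = 2
  'urgent': 2 records × 8 = 16
  'low': 3 records × 5 = 15
  'high': 3 records × 6 = 18
Step 3: Sum all mapped values = 52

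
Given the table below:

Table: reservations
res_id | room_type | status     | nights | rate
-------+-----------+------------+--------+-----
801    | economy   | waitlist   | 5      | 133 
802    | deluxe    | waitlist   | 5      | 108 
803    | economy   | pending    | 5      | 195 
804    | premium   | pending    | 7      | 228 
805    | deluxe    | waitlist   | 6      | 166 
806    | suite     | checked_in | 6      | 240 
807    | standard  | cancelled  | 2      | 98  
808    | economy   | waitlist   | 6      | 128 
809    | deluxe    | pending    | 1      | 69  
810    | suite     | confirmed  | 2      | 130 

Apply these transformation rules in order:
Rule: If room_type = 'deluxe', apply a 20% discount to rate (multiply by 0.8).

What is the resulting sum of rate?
1426.4

Step 1: Records with room_type = 'deluxe' have total rate = 343
Step 2: Apply multiplier: 343 × 0.8 = 274.4
Step 3: Other records total: 1152
Step 4: Final sum = 274.4 + 1152 = 1426.4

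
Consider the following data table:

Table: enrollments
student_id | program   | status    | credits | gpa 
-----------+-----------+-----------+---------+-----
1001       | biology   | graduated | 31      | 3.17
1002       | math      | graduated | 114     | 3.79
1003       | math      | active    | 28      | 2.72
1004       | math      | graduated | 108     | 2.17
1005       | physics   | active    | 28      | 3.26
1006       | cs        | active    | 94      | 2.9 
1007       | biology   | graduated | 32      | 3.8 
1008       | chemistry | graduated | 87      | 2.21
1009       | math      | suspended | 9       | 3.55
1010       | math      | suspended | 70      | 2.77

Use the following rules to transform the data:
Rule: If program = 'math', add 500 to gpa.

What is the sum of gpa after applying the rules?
2530.34

Step 1: Count records where program = 'math': 5
Step 2: Total bonus added: 5 × 500 = 2500
Step 3: Original sum of gpa: 30.34
Step 4: Final sum = 30.34 + 2500 = 2530.34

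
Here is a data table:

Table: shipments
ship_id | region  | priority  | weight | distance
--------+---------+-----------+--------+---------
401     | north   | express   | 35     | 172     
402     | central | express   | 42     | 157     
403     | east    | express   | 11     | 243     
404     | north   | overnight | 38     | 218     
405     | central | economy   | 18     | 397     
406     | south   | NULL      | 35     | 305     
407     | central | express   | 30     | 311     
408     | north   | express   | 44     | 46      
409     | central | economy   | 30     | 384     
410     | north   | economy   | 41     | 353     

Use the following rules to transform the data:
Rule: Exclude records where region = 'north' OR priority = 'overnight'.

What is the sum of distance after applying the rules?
1797

Step 1: Find records where region = 'north' OR priority = 'overnight'
Step 2: 4 records match, summing to 789
Step 3: Original sum: 2586
Step 4: Remaining sum = 2586 - 789 = 1797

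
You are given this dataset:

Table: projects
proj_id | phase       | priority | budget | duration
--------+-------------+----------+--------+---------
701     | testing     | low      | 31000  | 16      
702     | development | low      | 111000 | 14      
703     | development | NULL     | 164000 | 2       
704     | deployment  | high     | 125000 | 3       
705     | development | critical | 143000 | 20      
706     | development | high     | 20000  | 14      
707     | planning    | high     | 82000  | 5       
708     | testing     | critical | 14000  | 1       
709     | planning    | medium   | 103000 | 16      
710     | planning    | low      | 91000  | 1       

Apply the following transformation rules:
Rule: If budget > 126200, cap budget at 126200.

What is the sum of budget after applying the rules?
829400

Step 1: 2 records have budget > 126200
Step 2: These records originally summed to 307000
Step 3: After capping: 2 × 126200 = 252400
Step 4: Unaffected records sum: 577000
Step 5: Final sum = 252400 + 577000 = 829400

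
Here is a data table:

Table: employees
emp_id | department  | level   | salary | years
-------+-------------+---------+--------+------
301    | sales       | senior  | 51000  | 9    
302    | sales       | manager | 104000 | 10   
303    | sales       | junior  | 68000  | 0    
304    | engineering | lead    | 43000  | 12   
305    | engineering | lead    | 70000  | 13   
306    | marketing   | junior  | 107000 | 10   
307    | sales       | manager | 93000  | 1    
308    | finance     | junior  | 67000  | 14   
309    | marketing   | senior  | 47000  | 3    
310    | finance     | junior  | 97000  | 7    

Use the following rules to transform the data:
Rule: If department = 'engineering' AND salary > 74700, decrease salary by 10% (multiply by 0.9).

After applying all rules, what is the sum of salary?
747000

Step 1: Find records where department = 'engineering' AND salary > 74700
Step 2: 0 records match, summing to 0
Step 3: After multiplier: 0 × 0.9 = 0.0
Step 4: Unaffected records sum: 747000
Step 5: Final sum = 0.0 + 747000 = 747000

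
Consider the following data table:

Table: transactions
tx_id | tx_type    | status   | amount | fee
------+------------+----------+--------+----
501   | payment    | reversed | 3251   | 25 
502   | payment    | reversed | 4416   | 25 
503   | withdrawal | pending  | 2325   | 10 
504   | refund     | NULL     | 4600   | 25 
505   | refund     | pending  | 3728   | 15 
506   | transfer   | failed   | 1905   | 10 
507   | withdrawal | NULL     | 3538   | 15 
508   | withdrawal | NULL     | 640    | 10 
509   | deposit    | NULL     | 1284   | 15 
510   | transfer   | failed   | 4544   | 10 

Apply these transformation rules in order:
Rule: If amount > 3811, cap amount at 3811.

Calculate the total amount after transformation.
28104

Step 1: 3 records have amount > 3811
Step 2: These records originally summed to 13560
Step 3: After capping: 3 × 3811 = 11433
Step 4: Unaffected records sum: 16671
Step 5: Final sum = 11433 + 16671 = 28104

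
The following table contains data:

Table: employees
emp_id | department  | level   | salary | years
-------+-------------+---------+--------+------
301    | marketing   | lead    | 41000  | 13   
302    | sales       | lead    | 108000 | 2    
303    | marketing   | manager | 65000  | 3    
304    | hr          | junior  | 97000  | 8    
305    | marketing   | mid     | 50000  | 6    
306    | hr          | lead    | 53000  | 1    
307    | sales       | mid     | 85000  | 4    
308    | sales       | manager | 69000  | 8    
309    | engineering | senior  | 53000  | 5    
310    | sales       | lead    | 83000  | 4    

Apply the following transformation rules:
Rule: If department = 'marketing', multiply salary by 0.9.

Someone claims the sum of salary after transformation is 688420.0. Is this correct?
No, the correct result is 688400.0.

Step 1: Calculate the correct sum after transformation
Step 2: Apply multiplier 0.9 to records where department = 'marketing'
Step 3: Correct result = 688400.0
Step 4: Claimed result = 688420.0
Step 5: 688400.0 ≠ 688420.0
Conclusion: The claimed result is incorrect. The correct answer is 688400.0.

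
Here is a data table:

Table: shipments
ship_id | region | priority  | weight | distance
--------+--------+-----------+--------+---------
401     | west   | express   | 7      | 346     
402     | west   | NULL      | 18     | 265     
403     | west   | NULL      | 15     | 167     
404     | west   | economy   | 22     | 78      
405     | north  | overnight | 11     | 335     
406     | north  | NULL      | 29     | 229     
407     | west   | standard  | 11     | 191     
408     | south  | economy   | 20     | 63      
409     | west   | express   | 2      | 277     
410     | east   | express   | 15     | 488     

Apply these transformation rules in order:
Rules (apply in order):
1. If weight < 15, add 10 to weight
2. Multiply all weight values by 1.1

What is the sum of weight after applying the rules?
209.0

Step 1: Apply Rule 1 - Add 10 to records with weight < 15
  - 4 records affected: 31 + (4 × 10) = 71
  - Unaffected records: 119
  - Sum after Rule 1: 190
Step 2: Apply Rule 2 - Multiply all by 1.1
  - 190 × 1.1 = 209.0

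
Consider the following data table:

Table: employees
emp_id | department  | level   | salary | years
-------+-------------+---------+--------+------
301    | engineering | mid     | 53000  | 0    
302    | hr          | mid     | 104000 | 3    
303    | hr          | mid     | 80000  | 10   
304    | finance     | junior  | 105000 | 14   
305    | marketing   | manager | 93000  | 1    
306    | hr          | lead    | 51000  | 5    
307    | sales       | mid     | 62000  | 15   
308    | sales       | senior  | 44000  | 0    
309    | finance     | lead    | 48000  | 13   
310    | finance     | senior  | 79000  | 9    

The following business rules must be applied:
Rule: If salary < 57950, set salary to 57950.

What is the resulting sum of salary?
754800

Step 1: 4 records have salary < 57950
Step 2: These records originally summed to 196000
Step 3: After setting to minimum: 4 × 57950 = 231800
Step 4: Unaffected records sum: 523000
Step 5: Final sum = 231800 + 523000 = 754800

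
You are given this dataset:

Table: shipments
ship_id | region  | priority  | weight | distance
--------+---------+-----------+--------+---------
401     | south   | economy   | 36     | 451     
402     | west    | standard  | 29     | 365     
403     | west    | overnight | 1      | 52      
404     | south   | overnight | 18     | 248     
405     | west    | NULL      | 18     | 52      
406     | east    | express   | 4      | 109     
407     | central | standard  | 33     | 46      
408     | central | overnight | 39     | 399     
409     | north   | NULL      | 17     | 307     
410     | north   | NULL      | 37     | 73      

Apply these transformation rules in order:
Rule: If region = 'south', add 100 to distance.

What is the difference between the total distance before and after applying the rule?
200

Step 1: Original sum of distance = 2102
Step 2: 2 records have region = 'south'
Step 3: Each affected record changes by 100
Step 4: Total change = 2 × 100 = 200
Step 5: New sum = 2102 + 200 = 2302
Step 6: Difference = |2302 - 2102| = 200
        (Sum increased by 200)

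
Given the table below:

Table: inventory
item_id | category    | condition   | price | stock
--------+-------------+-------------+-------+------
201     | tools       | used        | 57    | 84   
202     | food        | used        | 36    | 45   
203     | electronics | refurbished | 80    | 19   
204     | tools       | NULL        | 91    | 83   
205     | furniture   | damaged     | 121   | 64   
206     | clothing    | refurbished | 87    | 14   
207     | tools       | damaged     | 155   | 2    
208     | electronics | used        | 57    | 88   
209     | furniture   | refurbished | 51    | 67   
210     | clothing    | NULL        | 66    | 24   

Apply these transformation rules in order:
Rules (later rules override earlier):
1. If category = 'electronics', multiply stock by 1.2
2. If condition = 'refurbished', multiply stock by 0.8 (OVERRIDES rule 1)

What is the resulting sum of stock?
487.6

Step 1: Rule 2 takes priority for records with condition = 'refurbished'
  - 3 records: 100 × 0.8 = 80.0
Step 2: Rule 1 applies to remaining records with category = 'electronics'
  - 1 records: 88 × 1.2 = 105.6
Step 3: Other records unchanged: 302
Step 4: Final sum = 80.0 + 105.6 + 302 = 487.6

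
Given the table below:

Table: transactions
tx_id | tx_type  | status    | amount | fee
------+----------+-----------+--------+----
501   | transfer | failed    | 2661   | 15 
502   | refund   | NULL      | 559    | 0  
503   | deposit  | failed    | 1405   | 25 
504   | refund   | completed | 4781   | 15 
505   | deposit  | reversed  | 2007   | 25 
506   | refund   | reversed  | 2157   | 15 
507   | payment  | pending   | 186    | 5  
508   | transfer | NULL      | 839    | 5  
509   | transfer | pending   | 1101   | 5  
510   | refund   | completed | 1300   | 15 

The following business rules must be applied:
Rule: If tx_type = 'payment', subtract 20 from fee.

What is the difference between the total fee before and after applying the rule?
20

Step 1: Original sum of fee = 125
Step 2: 1 records have tx_type = 'payment'
Step 3: Each affected record changes by -20
Step 4: Total change = 1 × -20 = -20
Step 5: New sum = 125 + -20 = 105
Step 6: Difference = |105 - 125| = 20
        (Sum decreased by 20)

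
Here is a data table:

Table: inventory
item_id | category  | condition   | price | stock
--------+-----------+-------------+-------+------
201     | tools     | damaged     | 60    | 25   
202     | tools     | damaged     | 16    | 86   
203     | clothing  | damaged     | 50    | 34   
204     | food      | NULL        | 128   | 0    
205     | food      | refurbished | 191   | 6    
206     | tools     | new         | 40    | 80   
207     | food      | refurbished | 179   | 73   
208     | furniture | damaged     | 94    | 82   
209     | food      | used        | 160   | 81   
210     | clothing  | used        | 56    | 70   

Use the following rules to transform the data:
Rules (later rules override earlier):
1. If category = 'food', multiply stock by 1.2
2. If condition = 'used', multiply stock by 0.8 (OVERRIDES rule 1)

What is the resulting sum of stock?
522.6

Step 1: Rule 2 takes priority for records with condition = 'used'
  - 2 records: 151 × 0.8 = 120.8
Step 2: Rule 1 applies to remaining records with category = 'food'
  - 3 records: 79 × 1.2 = 94.8
Step 3: Other records unchanged: 307
Step 4: Final sum = 120.8 + 94.8 + 307 = 522.6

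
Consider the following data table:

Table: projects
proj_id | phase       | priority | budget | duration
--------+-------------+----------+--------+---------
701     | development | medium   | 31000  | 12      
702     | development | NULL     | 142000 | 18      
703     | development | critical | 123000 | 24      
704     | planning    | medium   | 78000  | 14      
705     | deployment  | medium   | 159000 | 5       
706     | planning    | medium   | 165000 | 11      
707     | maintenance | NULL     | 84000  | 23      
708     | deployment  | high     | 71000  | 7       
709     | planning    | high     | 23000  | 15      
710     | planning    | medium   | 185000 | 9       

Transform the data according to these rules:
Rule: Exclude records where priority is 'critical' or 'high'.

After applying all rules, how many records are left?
7

Step 1: Count records to exclude
  - 1 (critical) + 2 (high) = 3 records
Step 2: Total records: 10
Step 3: Remaining = 10 - 3 = 7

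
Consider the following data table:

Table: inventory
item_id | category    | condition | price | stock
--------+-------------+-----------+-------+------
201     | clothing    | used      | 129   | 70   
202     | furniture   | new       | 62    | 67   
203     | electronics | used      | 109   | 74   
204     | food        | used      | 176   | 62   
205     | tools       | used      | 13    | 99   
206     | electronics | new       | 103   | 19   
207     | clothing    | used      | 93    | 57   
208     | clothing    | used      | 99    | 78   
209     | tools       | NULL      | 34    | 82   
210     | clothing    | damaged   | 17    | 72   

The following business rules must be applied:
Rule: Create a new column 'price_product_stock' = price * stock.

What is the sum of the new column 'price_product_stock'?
52441

Step 1: For each record, compute price * stock
Example calculations:
  129 * 70 = 9030
  62 * 67 = 4154
  109 * 74 = 8066
  ...
Step 2: Sum all derived values
Step 3: Total = 52441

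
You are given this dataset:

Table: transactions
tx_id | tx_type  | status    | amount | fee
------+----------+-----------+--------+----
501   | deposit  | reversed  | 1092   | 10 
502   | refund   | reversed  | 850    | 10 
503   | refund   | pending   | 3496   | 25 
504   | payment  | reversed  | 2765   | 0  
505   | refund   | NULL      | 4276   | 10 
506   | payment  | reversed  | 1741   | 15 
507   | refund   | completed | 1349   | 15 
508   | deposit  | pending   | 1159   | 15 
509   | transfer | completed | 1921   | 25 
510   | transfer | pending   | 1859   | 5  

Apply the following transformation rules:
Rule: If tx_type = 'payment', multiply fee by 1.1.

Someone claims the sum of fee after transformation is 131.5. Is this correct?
Yes, the result is correct.

Step 1: Calculate the correct sum after transformation
Step 2: Apply multiplier 1.1 to records where tx_type = 'payment'
Step 3: Correct result = 131.5
Step 4: Claimed result = 131.5
Step 5: 131.5 = 131.5 ✓
Conclusion: The claimed result is correct.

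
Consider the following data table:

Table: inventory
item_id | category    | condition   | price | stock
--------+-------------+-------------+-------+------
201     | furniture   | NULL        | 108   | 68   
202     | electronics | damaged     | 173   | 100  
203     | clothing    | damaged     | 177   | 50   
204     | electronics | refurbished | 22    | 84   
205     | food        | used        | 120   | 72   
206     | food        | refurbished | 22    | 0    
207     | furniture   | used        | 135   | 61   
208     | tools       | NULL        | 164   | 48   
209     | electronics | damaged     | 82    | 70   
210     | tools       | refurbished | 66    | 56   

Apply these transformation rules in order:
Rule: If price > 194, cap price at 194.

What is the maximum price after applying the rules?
177

Step 1: Original maximum price = 177
Step 2: Check cap of 194 against maximum
Step 3: No records exceed the cap (max 177 <= cap 194), so no capping applies
Step 4: Maximum after transformation = 177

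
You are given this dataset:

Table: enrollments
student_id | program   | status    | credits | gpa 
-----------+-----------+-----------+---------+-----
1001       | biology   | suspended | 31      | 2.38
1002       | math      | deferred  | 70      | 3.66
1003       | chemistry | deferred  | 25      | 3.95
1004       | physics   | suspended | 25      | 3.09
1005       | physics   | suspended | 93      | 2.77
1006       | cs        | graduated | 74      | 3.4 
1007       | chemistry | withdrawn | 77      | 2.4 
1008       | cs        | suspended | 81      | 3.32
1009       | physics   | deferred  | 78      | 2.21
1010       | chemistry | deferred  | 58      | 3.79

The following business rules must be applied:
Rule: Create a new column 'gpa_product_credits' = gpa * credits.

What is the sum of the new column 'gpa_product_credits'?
1861.11

Step 1: For each record, compute gpa * credits
Example calculations:
  2.38 * 31 = 73.78
  3.66 * 70 = 256.2
  3.95 * 25 = 98.75
  ...
Step 2: Sum all derived values
Step 3: Total = 1861.11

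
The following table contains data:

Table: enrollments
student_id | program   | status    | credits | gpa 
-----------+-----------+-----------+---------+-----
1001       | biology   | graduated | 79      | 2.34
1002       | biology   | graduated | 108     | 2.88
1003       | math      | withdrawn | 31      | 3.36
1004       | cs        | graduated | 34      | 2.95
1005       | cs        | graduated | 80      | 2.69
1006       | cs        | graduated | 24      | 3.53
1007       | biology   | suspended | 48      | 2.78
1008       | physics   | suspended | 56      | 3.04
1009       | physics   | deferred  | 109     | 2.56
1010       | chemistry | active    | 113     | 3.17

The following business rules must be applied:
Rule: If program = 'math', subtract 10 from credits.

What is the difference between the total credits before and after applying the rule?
10

Step 1: Original sum of credits = 682
Step 2: 1 records have program = 'math'
Step 3: Each affected record changes by -10
Step 4: Total change = 1 × -10 = -10
Step 5: New sum = 682 + -10 = 672
Step 6: Difference = |672 - 682| = 10
        (Sum decreased by 10)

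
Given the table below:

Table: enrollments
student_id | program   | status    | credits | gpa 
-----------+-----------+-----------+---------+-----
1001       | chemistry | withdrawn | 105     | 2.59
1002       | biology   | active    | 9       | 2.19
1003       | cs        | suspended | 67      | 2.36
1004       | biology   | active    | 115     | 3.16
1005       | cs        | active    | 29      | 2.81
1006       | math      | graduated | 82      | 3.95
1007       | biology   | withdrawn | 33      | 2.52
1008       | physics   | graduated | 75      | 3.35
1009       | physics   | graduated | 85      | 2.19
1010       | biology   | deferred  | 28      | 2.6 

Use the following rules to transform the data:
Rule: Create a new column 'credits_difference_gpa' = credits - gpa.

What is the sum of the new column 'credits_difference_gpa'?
600.28

Step 1: For each record, compute credits - gpa
Example calculations:
  105 - 2.59 = 102.41
  9 - 2.19 = 6.81
  67 - 2.36 = 64.64
  ...
Step 2: Sum all derived values
Step 3: Total = 600.28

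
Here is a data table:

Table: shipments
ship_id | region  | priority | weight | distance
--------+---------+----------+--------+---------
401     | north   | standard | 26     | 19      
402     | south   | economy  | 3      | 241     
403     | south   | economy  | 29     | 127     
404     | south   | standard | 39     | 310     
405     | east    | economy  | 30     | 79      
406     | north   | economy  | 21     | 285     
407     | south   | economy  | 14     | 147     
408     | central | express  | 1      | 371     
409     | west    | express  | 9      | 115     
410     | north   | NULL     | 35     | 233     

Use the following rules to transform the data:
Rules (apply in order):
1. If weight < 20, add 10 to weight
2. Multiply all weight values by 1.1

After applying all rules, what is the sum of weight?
271.7

Step 1: Apply Rule 1 - Add 10 to records with weight < 20
  - 4 records affected: 27 + (4 × 10) = 67
  - Unaffected records: 180
  - Sum after Rule 1: 247
Step 2: Apply Rule 2 - Multiply all by 1.1
  - 247 × 1.1 = 271.7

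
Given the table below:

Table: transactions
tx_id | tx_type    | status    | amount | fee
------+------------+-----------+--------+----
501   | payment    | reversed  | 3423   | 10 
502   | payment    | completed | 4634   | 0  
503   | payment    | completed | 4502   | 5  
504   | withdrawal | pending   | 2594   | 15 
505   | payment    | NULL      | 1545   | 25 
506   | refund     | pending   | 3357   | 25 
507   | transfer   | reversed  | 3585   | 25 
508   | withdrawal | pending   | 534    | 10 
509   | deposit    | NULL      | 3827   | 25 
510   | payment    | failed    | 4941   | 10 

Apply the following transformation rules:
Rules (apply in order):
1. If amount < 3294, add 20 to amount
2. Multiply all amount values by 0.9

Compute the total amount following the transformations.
29701.8

Step 1: Apply Rule 1 - Add 20 to records with amount < 3294
  - 3 records affected: 4673 + (3 × 20) = 4733
  - Unaffected records: 28269
  - Sum after Rule 1: 33002
Step 2: Apply Rule 2 - Multiply all by 0.9
  - 33002 × 0.9 = 29701.8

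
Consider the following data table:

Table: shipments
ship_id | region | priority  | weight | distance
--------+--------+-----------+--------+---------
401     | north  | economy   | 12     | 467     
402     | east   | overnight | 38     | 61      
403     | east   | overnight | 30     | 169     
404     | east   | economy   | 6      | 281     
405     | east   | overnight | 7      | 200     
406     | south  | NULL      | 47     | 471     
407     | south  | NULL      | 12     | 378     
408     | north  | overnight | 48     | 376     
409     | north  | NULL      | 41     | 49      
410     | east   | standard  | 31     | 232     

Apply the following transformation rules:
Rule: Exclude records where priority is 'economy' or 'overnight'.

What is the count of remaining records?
4

Step 1: Count records to exclude
  - 2 (economy) + 4 (overnight) = 6 records
Step 2: Total records: 10
Step 3: Remaining = 10 - 6 = 4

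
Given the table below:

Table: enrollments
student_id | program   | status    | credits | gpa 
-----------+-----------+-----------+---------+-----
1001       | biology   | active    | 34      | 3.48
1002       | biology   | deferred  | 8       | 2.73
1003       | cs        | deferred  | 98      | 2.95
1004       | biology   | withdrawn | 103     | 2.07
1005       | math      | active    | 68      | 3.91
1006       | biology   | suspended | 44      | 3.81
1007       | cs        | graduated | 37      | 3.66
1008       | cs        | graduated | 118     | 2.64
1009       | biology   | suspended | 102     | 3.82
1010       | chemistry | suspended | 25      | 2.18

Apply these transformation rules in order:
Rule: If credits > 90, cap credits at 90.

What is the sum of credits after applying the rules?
576

Step 1: 4 records have credits > 90
Step 2: These records originally summed to 421
Step 3: After capping: 4 × 90 = 360
Step 4: Unaffected records sum: 216
Step 5: Final sum = 360 + 216 = 576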